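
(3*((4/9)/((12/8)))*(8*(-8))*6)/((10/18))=-3072/5 = -614.40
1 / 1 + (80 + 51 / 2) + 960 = 2133/2 = 1066.50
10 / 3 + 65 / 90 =73/18 = 4.06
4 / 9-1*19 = -167/9 = -18.56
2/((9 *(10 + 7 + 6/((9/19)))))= 2/267 = 0.01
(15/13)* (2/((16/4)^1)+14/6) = 85/26 = 3.27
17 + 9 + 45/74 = 26.61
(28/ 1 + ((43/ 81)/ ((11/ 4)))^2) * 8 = 178066016/793881 = 224.30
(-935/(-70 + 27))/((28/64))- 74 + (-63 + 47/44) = -1142041/13244 = -86.23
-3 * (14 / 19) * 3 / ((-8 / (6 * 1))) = 189/38 = 4.97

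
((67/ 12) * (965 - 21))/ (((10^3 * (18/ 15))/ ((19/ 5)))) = 75107/4500 = 16.69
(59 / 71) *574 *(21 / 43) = 711186/3053 = 232.95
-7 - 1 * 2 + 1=-8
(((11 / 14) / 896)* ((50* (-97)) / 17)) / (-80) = 5335/1705984 = 0.00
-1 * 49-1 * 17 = -66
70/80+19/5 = 187/40 = 4.68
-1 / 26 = -0.04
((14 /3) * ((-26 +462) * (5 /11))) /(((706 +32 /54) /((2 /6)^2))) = 15260/104929 = 0.15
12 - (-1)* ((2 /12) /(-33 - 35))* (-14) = 12.03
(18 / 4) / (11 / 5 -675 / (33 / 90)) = -495/202258 = 0.00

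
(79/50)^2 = 6241/2500 = 2.50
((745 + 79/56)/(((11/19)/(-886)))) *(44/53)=-351822183/371 = -948307.77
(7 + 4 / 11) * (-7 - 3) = -73.64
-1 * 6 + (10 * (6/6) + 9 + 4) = 17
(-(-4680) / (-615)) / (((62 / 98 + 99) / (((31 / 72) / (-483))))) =2821/41433534 = 0.00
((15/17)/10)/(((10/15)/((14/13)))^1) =63/442 = 0.14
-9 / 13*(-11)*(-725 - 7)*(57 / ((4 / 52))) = -4130676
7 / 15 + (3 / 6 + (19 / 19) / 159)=1547/1590 = 0.97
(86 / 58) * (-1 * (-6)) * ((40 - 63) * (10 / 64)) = -14835/464 = -31.97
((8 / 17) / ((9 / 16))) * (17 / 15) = 128/135 = 0.95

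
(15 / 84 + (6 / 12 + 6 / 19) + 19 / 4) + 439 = 59151/133 = 444.74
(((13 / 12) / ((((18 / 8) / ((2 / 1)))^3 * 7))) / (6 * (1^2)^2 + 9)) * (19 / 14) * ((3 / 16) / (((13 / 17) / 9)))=1292/59535 = 0.02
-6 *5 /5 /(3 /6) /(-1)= 12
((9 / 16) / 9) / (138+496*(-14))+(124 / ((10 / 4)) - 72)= -12196357/544480 = -22.40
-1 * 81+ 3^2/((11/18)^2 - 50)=-1305315/16079 = -81.18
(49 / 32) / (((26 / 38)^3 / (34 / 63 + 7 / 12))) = 13587679/2530944 = 5.37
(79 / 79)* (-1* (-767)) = 767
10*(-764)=-7640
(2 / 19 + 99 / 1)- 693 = -11284/19 = -593.89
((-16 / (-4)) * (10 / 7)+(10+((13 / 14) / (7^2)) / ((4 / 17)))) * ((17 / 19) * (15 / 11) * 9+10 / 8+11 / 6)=72798433/327712 = 222.14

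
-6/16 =-3/8 = -0.38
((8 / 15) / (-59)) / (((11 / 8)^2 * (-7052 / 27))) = 1152/62930285 = 0.00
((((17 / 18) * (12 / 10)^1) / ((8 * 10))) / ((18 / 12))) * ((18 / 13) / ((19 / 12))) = 51/6175 = 0.01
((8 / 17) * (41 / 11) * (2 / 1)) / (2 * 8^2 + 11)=656/25993 = 0.03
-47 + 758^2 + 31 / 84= 48259459/84 = 574517.37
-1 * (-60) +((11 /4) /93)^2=8303161/138384 = 60.00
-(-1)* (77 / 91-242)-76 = -317.15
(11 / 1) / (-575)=-11/575 = -0.02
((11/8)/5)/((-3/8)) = -11/15 = -0.73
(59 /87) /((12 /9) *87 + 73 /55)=0.01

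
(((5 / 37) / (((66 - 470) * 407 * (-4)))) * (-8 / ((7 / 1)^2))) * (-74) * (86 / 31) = 430/62441533 = 0.00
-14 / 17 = -0.82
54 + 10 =64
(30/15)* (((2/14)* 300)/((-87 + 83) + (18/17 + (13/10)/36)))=-3672000/124453 = -29.51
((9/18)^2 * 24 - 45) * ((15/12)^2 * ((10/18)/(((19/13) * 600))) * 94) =-39715/10944 = -3.63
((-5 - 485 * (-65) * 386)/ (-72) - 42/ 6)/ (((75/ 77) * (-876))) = 312341491/1576800 = 198.09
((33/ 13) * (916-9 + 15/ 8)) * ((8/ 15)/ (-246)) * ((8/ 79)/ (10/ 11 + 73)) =-3519164/513494865 = -0.01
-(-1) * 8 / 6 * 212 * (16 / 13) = 13568/39 = 347.90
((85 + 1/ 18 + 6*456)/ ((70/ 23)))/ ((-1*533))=-1167917/671580 = -1.74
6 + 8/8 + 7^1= 14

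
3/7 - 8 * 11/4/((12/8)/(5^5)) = -962491/21 = -45832.90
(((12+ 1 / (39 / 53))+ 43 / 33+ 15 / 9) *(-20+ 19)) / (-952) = 2335/136136 = 0.02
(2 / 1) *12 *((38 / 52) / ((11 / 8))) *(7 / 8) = 1596/143 = 11.16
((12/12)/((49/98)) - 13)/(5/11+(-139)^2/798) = -96558/216521 = -0.45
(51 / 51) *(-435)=-435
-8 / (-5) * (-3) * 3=-72/5 = -14.40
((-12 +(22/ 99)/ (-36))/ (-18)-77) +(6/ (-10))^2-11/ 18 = -5582981/72900 = -76.58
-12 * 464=-5568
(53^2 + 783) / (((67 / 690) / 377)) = 934386960/67 = 13946074.03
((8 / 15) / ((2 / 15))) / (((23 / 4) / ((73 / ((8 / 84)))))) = 12264/23 = 533.22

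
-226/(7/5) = -1130/7 = -161.43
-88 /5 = -17.60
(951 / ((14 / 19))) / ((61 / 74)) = 668553/427 = 1565.70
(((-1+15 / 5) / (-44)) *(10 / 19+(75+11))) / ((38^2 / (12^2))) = -29592/75449 = -0.39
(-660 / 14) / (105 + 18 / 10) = -275/623 = -0.44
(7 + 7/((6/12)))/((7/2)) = 6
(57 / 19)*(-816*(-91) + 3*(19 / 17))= 3787227/17 = 222778.06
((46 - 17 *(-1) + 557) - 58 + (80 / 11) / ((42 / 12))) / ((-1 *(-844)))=21717/32494 = 0.67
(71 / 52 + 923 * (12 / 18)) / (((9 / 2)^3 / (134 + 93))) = 43677070/28431 = 1536.25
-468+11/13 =-6073/13 = -467.15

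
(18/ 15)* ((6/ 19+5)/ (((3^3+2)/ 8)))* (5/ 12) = 404/551 = 0.73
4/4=1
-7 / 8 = -0.88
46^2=2116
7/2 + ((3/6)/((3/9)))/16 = 115/32 = 3.59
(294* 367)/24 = 17983/4 = 4495.75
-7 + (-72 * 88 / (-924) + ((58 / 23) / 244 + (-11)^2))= 2374079/19642 = 120.87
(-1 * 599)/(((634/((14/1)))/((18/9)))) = -8386/317 = -26.45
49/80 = 0.61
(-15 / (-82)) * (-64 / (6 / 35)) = -2800/41 = -68.29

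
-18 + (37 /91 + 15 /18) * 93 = 17711/182 = 97.31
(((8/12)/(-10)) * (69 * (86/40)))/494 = -989/49400 = -0.02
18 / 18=1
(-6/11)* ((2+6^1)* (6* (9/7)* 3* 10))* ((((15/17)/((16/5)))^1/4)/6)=-30375/2618 = -11.60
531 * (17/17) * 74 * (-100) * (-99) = 389010600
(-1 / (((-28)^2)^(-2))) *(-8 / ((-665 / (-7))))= 4917248/95 = 51760.51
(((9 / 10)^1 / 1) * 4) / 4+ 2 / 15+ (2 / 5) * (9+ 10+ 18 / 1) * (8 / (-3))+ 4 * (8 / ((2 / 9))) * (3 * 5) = 2121.57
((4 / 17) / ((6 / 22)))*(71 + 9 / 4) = 3223/51 = 63.20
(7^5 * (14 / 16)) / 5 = 117649/40 = 2941.22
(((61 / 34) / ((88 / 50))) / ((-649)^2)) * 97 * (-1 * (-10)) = 739625/315058348 = 0.00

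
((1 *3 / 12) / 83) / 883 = 1/293156 = 0.00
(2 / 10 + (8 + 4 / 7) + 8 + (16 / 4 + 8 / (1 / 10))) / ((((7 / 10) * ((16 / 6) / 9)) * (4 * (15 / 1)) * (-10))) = -31743/39200 = -0.81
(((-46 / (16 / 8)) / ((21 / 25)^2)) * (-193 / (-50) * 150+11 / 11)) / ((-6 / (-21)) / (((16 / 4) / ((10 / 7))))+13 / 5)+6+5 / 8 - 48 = -167736049/23832 = -7038.27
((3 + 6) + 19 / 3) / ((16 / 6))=23/4 = 5.75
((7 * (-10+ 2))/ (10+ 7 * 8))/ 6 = -14/99 = -0.14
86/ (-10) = -8.60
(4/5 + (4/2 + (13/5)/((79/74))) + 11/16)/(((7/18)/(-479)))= -161373663/22120 = -7295.37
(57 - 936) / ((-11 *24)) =293/88 = 3.33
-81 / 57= -27/19 = -1.42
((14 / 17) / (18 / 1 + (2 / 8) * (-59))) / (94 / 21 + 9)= 1176/62543 = 0.02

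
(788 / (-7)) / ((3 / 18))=-675.43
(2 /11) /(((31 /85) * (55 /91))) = 3094/3751 = 0.82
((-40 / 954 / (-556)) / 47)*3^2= 5/346249 = 0.00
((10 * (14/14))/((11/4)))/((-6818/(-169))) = 3380/37499 = 0.09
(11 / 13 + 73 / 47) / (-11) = -1466/6721 = -0.22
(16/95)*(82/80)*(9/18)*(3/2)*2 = 123/475 = 0.26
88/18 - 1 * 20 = -136/9 = -15.11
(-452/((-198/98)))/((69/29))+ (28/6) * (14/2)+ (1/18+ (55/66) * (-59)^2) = 20681410/6831 = 3027.58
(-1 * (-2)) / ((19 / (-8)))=-16/19 = -0.84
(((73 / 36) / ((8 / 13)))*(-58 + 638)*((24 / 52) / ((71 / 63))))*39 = 8669115/284 = 30525.05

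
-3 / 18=-1/6 = -0.17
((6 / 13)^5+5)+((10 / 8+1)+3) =15254117/1485172 = 10.27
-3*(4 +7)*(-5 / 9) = 55/3 = 18.33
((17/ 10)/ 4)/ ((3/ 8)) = 17/15 = 1.13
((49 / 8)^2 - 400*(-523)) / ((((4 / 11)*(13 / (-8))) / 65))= -736516055/32 = -23016126.72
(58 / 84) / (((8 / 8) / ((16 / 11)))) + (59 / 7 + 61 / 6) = 9055/462 = 19.60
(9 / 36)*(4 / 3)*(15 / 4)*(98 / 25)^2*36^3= 112021056/125 = 896168.45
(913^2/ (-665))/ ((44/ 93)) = -7047447/2660 = -2649.42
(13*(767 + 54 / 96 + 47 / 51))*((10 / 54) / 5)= 370.01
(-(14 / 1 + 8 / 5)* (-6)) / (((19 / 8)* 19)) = 3744/1805 = 2.07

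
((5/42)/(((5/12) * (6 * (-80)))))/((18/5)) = -1/6048 = 0.00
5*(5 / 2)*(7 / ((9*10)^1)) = 35/36 = 0.97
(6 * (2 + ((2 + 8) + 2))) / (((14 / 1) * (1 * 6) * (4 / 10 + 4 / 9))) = 1.18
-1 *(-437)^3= 83453453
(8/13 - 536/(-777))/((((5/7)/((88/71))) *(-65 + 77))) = 290048/1536795 = 0.19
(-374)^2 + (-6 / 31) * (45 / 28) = 139875.69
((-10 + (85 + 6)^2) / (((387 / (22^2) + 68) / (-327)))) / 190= -654517314/3163405 = -206.90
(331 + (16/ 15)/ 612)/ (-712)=-759649/1634040 = -0.46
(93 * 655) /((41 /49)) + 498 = 3005253/41 = 73298.85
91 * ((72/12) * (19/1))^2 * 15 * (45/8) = 199569825/2 = 99784912.50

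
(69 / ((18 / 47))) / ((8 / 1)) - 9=13.52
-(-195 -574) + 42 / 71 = 769.59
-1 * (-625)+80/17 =10705/17 = 629.71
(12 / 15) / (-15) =-4/75 = -0.05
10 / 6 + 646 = 1943/3 = 647.67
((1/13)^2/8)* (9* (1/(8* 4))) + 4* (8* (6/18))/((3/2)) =2768977/389376 = 7.11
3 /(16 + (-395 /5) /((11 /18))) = -33/1246 = -0.03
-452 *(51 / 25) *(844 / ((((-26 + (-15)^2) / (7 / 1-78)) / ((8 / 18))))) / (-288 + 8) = -230228008/522375 = -440.73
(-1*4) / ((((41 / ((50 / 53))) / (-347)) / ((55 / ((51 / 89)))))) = 339713000/110823 = 3065.37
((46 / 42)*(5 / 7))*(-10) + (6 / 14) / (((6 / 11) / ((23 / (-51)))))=-40871/4998 = -8.18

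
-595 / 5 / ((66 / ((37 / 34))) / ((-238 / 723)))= 30821/47718 = 0.65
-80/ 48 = -5/3 = -1.67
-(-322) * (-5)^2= 8050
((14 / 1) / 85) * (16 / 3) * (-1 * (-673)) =150752/255 = 591.18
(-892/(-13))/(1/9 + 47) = 2007/1378 = 1.46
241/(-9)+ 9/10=-2329/90 = -25.88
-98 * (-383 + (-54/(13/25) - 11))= 634256/13 = 48788.92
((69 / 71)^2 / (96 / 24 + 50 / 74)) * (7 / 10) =0.14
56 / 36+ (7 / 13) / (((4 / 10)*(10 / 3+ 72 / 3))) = 30793/19188 = 1.60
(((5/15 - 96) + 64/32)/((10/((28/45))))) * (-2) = 7868/675 = 11.66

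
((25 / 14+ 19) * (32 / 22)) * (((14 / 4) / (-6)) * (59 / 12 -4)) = -16.17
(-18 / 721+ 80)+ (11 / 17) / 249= 244091177/3051993 = 79.98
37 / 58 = 0.64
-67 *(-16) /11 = 1072/11 = 97.45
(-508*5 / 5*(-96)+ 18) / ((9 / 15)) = 81310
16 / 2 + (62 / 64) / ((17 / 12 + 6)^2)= 127015/15842 = 8.02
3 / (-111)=-1/37 = -0.03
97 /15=6.47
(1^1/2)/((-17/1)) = -1/34 = -0.03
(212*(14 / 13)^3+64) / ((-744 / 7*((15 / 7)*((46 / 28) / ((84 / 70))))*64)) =-7742539/469938300 = -0.02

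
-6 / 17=-0.35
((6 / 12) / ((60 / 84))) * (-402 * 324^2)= -147701232/5 = -29540246.40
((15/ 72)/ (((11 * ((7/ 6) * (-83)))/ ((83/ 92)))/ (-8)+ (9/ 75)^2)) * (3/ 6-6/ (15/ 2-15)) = 8125/4427932 = 0.00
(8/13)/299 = 8/3887 = 0.00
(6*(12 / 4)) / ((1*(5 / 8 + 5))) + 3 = 31/5 = 6.20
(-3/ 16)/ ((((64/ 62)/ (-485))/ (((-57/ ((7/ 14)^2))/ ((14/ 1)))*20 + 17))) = -97471905/3584 = -27196.40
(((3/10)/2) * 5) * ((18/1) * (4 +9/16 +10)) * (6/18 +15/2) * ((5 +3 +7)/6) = 492795/128 = 3849.96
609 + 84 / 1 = 693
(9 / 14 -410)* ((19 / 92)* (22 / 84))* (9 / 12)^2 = -3593337/288512 = -12.45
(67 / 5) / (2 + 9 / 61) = 4087/655 = 6.24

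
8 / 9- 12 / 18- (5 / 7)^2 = -127/441 = -0.29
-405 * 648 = -262440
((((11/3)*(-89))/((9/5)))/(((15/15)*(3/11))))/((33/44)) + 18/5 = -1072526/1215 = -882.74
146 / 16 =73/8 = 9.12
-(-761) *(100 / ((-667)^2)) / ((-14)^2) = 19025/21799561 = 0.00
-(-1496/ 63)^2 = -2238016/3969 = -563.87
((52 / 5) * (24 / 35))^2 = 1557504/30625 = 50.86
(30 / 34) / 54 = 5/306 = 0.02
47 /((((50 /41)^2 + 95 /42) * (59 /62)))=205734228/15617005 = 13.17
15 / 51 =5/17 = 0.29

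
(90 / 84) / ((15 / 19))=19/14 = 1.36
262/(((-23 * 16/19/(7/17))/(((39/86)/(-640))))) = 679497/172165120 = 0.00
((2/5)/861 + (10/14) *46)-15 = 76877/4305 = 17.86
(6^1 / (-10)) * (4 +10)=-42/5 = -8.40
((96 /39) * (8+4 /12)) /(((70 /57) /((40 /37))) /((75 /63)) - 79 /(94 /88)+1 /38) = -71440000/254156721 = -0.28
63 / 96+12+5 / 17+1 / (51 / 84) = 7941/544 = 14.60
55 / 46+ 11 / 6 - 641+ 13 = -43123/69 = -624.97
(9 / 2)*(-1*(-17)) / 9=17/2 = 8.50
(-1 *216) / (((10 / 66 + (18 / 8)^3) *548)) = -114048/3339649 = -0.03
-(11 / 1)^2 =-121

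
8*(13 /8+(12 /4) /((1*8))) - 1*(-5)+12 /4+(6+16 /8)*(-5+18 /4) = 20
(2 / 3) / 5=2/15 = 0.13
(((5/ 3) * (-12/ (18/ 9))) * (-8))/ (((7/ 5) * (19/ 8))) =3200/133 = 24.06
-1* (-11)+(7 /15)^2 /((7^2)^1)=2476/225 = 11.00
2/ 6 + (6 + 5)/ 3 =4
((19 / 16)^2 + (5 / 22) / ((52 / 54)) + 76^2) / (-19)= -211508071/695552 = -304.09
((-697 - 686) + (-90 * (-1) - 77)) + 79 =-1291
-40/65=-8/13 = -0.62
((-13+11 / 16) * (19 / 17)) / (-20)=3743/5440 = 0.69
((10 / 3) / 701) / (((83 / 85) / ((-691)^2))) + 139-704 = 307238665/174549 = 1760.19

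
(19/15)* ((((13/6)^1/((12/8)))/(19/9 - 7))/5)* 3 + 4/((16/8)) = 1953/1100 = 1.78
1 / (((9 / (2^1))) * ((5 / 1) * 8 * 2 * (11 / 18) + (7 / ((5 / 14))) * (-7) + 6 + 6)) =-5/1717 = 0.00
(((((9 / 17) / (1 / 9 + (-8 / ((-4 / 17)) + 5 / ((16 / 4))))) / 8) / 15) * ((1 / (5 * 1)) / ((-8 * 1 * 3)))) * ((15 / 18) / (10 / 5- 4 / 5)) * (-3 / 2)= 3/2770048 = 0.00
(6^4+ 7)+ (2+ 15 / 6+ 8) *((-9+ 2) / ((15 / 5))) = 7643/6 = 1273.83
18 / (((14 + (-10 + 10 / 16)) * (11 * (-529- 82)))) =-144/248677 = 0.00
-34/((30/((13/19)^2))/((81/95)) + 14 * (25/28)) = -310284/799975 = -0.39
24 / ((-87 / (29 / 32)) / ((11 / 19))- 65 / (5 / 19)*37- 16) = -264/102529 = 0.00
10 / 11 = 0.91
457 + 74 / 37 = 459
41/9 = 4.56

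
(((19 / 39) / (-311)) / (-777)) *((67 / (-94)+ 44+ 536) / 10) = 49267/421846620 = 0.00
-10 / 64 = -5/32 = -0.16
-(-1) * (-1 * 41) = -41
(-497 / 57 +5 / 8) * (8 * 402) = -494594/19 = -26031.26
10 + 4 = 14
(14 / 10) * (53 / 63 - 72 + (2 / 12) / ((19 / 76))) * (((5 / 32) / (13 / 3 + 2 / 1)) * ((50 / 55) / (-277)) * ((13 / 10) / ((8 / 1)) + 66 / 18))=4081279/133385472 = 0.03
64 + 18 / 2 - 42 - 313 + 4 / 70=-9868/35 = -281.94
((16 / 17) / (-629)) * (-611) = 9776/10693 = 0.91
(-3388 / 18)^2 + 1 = 2869717/81 = 35428.60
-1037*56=-58072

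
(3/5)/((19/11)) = 0.35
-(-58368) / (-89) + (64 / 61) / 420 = -373845616/570045 = -655.82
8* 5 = 40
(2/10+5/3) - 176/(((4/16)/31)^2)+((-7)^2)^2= -40556597/15 = -2703773.13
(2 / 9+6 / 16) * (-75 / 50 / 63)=-43/3024 = -0.01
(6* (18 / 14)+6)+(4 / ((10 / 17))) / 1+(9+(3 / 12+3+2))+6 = 5707/140 = 40.76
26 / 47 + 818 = 38472/47 = 818.55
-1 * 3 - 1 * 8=-11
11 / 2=5.50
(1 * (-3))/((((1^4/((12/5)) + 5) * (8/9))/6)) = -243/65 = -3.74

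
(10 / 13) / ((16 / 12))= 15/26 = 0.58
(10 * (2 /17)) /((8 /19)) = 95/34 = 2.79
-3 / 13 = -0.23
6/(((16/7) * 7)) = 3/8 = 0.38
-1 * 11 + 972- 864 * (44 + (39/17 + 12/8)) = -685663/17 = -40333.12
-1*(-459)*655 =300645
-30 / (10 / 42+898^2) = -630/16934489 = 0.00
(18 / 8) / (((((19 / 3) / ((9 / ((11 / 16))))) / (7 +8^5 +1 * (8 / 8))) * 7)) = 31858272/1463 = 21775.99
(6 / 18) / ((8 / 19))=19/24 = 0.79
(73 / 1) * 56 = 4088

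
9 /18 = 1/2 = 0.50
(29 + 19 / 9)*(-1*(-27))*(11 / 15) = 616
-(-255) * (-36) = -9180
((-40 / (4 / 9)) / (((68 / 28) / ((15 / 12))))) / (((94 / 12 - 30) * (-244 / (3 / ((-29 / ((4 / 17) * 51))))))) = 6075/571387 = 0.01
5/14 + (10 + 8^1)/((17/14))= 3613/238 = 15.18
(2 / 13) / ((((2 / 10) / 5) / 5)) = 250/13 = 19.23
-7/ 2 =-3.50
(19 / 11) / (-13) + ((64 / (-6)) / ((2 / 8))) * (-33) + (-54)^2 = 618313/143 = 4323.87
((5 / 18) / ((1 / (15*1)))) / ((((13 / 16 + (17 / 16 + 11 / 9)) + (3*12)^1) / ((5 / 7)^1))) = 300/3941 = 0.08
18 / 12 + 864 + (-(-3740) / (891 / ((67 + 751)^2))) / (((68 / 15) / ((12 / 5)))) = 26780539/18 = 1487807.72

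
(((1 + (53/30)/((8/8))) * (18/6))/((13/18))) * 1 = 747/65 = 11.49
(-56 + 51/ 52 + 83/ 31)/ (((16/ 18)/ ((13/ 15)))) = -50625/992 = -51.03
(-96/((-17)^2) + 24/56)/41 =195/82943 = 0.00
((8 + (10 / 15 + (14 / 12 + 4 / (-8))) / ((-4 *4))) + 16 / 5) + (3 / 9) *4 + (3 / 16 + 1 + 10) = 23.64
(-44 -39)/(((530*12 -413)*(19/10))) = -830/112993 = -0.01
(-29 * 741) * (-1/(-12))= -1790.75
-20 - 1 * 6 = -26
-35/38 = -0.92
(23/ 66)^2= 529/4356 = 0.12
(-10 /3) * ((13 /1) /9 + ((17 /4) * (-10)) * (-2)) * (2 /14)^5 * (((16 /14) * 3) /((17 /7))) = -62240/2571471 = -0.02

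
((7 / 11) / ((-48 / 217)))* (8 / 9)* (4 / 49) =-0.21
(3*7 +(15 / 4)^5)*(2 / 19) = 780879/9728 = 80.27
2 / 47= 0.04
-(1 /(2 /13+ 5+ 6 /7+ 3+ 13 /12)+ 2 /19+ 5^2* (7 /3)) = -36779857/628311 = -58.54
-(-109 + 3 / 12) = 435/4 = 108.75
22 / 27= 0.81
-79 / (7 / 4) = -316/7 = -45.14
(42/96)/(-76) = -0.01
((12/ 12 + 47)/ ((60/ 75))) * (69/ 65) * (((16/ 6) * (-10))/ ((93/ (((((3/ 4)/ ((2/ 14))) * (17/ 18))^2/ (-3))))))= 1628515/10881 = 149.67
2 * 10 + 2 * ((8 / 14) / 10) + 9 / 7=107/5 = 21.40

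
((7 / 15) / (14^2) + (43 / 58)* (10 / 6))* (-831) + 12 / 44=-45933533/44660 = -1028.52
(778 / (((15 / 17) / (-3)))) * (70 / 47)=-185164/47 = -3939.66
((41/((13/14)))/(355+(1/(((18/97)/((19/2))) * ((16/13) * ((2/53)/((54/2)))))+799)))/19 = 73472/977426671 = 0.00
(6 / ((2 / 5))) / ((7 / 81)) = 1215/7 = 173.57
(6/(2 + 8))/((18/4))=2/15 = 0.13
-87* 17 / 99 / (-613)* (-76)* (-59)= 2210612/20229 = 109.28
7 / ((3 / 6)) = 14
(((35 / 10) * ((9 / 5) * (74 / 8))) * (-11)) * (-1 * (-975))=-4999995/8 = -624999.38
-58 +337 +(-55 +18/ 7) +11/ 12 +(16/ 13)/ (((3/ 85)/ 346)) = 4474699/364 = 12293.13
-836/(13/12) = -10032/13 = -771.69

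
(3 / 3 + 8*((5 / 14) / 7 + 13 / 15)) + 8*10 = 64931/735 = 88.34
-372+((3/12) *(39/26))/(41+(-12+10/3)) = -288663/776 = -371.99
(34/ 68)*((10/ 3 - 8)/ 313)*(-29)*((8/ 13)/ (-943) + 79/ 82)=4791815/23022402 = 0.21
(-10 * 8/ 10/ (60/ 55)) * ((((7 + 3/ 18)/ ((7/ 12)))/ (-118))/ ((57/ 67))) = 63382/70623 = 0.90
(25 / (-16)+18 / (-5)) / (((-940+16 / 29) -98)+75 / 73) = 874321/175528240 = 0.00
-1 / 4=-0.25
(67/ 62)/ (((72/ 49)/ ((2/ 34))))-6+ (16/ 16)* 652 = 49026931/75888 = 646.04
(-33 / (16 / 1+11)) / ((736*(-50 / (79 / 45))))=869/14904000 = 0.00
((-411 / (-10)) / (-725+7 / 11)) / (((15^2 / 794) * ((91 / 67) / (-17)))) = 681439781/271908000 = 2.51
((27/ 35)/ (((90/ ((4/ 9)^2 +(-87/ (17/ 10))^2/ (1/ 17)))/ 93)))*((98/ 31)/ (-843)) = -429164204/3224475 = -133.10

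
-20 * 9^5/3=-393660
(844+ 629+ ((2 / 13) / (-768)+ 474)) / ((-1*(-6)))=9719423/29952 = 324.50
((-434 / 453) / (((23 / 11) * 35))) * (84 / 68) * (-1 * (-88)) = -420112/295205 = -1.42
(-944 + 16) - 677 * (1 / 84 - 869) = 49339663/84 = 587376.94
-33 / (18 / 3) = -11/2 = -5.50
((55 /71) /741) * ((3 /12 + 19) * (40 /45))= 8470/473499 = 0.02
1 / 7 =0.14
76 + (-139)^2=19397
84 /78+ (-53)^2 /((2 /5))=182613/26 = 7023.58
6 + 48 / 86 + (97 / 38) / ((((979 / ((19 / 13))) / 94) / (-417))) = -78158415/547261 = -142.82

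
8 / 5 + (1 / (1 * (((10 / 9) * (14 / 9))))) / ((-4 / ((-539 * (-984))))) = -153427/2 = -76713.50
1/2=0.50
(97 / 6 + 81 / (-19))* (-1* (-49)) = 66493/114 = 583.27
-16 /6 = -8/3 = -2.67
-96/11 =-8.73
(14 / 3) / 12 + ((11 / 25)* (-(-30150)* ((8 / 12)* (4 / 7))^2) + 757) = 2366065/882 = 2682.61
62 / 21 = 2.95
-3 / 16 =-0.19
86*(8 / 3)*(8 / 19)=5504/57 = 96.56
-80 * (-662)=52960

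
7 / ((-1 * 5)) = -7/5 = -1.40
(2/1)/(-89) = -2/89 = -0.02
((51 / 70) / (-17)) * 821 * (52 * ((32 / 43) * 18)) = -36885888/1505 = -24508.90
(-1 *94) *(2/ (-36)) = 47/9 = 5.22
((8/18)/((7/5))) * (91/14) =130/63 = 2.06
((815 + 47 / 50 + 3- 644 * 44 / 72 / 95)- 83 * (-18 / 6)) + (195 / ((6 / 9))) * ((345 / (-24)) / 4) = 3454319/273600 = 12.63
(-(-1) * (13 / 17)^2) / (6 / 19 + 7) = 3211/40171 = 0.08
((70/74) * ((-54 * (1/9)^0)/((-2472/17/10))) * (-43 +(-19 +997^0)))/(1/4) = -3266550/3811 = -857.14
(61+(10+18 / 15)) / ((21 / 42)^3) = 2888/5 = 577.60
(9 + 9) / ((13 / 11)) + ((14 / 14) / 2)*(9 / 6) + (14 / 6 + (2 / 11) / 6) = 10493/572 = 18.34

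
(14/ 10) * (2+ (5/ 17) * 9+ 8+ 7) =27.51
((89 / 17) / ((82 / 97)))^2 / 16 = 74528689/31091776 = 2.40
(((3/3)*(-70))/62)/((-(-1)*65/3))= -21/403 = -0.05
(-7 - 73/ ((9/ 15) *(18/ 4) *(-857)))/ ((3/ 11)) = -1773673/69417 = -25.55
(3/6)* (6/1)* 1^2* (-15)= -45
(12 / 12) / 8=1/8 = 0.12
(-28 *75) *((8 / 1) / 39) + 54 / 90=-27961/65 = -430.17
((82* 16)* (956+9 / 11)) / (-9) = -13808800/99 = -139482.83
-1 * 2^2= -4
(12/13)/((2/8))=48/13 = 3.69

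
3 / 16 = 0.19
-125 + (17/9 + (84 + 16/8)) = -334/9 = -37.11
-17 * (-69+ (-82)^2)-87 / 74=-8372077/74 = -113136.18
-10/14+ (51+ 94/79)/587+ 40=12781436/324611 = 39.37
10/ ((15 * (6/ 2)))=2/9 = 0.22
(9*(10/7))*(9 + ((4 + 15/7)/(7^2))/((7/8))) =1975770/16807 = 117.56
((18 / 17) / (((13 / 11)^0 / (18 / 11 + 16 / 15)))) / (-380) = -669/88825 = -0.01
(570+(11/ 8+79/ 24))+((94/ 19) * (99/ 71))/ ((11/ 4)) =2335828/4047 = 577.18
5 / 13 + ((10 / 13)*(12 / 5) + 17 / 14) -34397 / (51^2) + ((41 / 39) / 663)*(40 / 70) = -60176975/6153966 = -9.78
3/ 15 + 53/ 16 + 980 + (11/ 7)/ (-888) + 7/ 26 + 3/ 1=797397151/808080 = 986.78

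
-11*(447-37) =-4510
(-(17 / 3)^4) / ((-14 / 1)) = 83521/1134 = 73.65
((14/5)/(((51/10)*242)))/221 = 14/1363791 = 0.00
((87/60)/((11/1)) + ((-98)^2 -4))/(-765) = -124237/9900 = -12.55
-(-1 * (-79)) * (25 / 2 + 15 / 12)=-4345/4 = -1086.25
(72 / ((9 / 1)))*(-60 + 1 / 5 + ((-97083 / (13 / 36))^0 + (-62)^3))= -9535472/5 = -1907094.40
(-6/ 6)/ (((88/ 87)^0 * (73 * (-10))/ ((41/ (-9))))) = -41/6570 = -0.01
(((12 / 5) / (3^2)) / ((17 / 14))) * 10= 112/51 = 2.20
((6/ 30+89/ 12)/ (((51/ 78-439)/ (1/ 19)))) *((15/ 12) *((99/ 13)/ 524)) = -5027/302582752 = 0.00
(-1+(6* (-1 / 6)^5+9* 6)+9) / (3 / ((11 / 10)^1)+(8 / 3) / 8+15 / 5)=883861/86400 = 10.23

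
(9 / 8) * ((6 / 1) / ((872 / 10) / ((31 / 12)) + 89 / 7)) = 29295/201676 = 0.15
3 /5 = 0.60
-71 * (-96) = 6816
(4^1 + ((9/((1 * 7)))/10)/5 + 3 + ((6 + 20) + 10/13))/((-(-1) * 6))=153767/27300 = 5.63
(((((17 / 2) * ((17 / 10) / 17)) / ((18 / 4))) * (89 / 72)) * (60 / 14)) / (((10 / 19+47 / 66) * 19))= 16643/391356 = 0.04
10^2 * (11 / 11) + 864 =964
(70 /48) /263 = 0.01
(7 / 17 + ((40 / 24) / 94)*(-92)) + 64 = 150485/2397 = 62.78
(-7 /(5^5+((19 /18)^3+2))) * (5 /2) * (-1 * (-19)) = -1939140/18243523 = -0.11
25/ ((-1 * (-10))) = 2.50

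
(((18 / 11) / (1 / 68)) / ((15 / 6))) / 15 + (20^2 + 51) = 124841/275 = 453.97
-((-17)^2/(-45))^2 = -83521/2025 = -41.24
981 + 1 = 982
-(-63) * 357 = 22491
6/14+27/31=282/217 = 1.30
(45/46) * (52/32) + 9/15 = 4029/1840 = 2.19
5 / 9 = 0.56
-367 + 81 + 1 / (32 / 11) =-9141/32 = -285.66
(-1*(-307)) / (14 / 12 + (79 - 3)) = 1842/463 = 3.98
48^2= 2304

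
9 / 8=1.12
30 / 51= 10/17 = 0.59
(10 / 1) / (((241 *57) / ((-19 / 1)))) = -0.01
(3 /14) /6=1/28 = 0.04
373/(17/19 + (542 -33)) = 7087/9688 = 0.73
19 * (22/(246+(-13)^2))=418/415 = 1.01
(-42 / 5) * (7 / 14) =-21/5 = -4.20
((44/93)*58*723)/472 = 76879/1829 = 42.03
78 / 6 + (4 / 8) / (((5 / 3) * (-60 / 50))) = 51/4 = 12.75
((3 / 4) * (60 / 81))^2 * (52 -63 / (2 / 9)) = -11575/162 = -71.45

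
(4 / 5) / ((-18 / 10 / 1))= -4/9 = -0.44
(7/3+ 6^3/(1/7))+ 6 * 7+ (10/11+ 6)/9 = 154153/99 = 1557.10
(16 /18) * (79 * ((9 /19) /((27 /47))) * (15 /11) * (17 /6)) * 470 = 593337400/5643 = 105145.74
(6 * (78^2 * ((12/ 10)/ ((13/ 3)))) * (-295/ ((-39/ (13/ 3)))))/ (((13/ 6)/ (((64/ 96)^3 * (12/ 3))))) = 181248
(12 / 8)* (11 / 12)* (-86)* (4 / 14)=-473/14 = -33.79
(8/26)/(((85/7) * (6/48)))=224/1105 = 0.20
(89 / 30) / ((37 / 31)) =2759/1110 = 2.49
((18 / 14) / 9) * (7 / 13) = 1/13 = 0.08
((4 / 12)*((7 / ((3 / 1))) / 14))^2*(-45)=-5/36 = -0.14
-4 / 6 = -2/3 = -0.67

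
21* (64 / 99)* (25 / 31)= 10.95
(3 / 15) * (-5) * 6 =-6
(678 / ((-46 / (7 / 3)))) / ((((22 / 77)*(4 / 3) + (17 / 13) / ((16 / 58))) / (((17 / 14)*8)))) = -16781856/257255 = -65.23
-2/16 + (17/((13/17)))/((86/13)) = 1113/344 = 3.24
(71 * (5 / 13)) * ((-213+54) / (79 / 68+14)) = -3838260/13403 = -286.37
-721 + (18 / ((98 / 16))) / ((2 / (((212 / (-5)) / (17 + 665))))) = -60243577/83545 = -721.09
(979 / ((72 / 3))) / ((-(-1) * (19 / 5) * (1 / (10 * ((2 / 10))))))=4895/228 = 21.47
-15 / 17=-0.88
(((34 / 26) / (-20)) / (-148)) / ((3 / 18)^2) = 153/9620 = 0.02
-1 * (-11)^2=-121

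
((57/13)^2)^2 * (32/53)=223.15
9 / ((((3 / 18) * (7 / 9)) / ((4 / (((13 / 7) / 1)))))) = 1944/13 = 149.54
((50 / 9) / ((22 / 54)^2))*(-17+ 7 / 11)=-729000/1331 = -547.71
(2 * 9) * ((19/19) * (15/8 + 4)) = 423/4 = 105.75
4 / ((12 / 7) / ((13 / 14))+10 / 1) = 26/77 = 0.34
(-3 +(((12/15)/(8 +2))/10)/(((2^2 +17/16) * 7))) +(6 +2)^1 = 354391/70875 = 5.00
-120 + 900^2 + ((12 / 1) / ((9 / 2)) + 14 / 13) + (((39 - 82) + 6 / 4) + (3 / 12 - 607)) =809235.49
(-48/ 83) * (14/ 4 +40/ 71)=-13848/5893 = -2.35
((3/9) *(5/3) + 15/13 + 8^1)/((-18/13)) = -568/81 = -7.01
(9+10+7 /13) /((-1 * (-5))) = 254/65 = 3.91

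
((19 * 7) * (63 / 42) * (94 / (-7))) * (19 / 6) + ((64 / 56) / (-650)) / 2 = -38599929/4550 = -8483.50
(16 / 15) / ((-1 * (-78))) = 8/585 = 0.01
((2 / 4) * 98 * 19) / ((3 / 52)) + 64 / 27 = 435772/27 = 16139.70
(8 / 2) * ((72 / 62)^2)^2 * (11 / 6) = 12317184/923521 = 13.34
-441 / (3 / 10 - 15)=30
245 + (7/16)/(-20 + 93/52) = 927969/3788 = 244.98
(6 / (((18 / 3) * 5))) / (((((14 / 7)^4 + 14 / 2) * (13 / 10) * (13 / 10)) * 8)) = 5/7774 = 0.00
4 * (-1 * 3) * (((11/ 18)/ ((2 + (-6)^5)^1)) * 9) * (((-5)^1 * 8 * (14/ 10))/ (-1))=1848/3887 = 0.48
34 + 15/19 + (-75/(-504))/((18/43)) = 2019289/57456 = 35.14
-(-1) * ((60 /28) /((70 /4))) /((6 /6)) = 6/49 = 0.12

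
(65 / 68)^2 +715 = 715.91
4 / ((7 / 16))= 64/7 = 9.14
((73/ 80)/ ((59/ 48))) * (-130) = -5694/59 = -96.51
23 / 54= 0.43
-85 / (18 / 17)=-1445/18 = -80.28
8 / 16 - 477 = -953/2 = -476.50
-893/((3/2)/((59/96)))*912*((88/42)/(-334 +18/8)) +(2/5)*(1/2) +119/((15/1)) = 884326414/418005 = 2115.59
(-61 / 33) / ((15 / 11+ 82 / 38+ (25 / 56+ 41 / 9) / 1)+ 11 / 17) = -3310104/16421857 = -0.20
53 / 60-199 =-11887/60 = -198.12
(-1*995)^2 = 990025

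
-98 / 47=-2.09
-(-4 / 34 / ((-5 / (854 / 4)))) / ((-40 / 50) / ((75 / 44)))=32025/2992 = 10.70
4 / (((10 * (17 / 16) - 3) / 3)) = 96/61 = 1.57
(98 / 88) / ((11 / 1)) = 49/484 = 0.10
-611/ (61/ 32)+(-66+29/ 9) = -210433/549 = -383.30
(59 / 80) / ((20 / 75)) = 177/64 = 2.77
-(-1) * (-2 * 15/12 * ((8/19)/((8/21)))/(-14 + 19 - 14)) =35/114 = 0.31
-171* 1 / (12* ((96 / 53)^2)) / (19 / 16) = -2809/768 = -3.66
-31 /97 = -0.32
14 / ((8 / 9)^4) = 45927/2048 = 22.43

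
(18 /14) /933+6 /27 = 0.22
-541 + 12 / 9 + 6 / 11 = -17791/33 = -539.12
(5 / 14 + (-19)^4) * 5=9122495/14 = 651606.79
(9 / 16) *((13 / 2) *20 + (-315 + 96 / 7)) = -10791/112 = -96.35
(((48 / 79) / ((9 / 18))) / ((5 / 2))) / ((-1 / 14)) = -2688/395 = -6.81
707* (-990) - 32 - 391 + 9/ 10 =-7003521/10 = -700352.10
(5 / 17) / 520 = 1/1768 = 0.00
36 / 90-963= -4813/5 = -962.60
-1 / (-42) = 1/42 = 0.02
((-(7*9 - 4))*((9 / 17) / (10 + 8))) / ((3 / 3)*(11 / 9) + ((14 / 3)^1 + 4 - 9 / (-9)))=-531/3332 = -0.16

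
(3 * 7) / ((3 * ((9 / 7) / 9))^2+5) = 4.05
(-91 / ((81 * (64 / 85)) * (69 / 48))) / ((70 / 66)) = -2431/2484 = -0.98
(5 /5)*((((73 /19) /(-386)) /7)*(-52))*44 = 83512/25669 = 3.25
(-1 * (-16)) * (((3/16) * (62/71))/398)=93/14129 = 0.01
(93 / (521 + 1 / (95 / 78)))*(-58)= -512430/49573 = -10.34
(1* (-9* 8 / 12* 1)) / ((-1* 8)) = 3/4 = 0.75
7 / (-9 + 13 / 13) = -7/8 = -0.88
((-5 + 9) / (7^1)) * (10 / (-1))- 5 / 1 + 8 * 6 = 261/7 = 37.29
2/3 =0.67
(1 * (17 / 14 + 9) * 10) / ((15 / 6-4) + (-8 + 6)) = -1430/49 = -29.18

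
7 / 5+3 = 22/5 = 4.40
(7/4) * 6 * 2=21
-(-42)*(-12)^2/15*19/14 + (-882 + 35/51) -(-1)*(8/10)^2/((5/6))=-2125079/6375 = -333.35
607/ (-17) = -607/17 = -35.71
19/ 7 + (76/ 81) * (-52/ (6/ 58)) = -797639/1701 = -468.92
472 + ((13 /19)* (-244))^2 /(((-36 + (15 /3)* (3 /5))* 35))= 186741176/416955 = 447.87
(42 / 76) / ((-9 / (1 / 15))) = -7/1710 = 0.00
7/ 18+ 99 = 1789/18 = 99.39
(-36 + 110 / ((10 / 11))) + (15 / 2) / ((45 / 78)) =98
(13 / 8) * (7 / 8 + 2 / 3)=481/192 = 2.51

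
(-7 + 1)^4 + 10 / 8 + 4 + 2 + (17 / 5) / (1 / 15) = 5417/4 = 1354.25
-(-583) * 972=566676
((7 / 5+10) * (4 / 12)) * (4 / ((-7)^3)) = -76/1715 = -0.04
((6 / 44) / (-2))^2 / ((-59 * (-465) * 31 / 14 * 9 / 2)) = 7/411634740 = 0.00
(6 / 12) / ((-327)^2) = 1/213858 = 0.00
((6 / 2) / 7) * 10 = 30/7 = 4.29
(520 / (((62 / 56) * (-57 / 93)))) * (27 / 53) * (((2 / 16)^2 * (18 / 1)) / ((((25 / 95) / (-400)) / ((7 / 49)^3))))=1263600/2597 = 486.56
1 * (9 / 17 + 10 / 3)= 197/51 = 3.86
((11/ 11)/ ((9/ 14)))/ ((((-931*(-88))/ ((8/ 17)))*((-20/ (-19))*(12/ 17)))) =1/83160 = 0.00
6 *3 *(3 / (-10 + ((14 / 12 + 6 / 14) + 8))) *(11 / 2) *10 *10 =-1247400/17 = -73376.47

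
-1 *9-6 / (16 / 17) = -123/8 = -15.38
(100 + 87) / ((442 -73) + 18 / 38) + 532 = 3738193/7020 = 532.51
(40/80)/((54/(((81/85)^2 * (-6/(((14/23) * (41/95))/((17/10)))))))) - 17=-16907173/975800 = -17.33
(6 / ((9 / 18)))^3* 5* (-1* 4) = -34560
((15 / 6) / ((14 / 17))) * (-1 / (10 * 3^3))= -17/1512 = -0.01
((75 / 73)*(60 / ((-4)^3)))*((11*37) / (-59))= 457875/68912 = 6.64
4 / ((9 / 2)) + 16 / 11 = 232/99 = 2.34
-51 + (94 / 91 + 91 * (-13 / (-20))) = 16713/1820 = 9.18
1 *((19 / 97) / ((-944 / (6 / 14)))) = -57/640976 = 0.00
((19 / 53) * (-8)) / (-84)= 38/1113 = 0.03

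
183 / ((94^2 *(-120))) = -61/353440 = 0.00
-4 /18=-2/9 = -0.22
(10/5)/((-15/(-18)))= 12/5 = 2.40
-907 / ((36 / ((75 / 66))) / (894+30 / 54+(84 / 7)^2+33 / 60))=-848221865/28512 = -29749.64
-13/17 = -0.76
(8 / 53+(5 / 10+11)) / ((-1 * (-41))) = 1235/4346 = 0.28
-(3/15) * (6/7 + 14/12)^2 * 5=-7225/1764 = -4.10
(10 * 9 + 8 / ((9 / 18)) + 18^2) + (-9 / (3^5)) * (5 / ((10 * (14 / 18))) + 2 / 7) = 162527/378 = 429.97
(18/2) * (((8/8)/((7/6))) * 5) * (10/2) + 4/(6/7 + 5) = 55546/287 = 193.54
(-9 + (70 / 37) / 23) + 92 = 70703/851 = 83.08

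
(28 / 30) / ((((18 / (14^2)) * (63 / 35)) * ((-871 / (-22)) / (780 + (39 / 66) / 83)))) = 150317692/1351323 = 111.24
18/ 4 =9/2 = 4.50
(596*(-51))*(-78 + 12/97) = 229611384/97 = 2367127.67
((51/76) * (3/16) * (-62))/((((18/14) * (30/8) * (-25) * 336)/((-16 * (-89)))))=0.27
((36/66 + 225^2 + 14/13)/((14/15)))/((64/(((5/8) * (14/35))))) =211.89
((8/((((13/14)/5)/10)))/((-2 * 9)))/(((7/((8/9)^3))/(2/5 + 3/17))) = -2007040/1449981 = -1.38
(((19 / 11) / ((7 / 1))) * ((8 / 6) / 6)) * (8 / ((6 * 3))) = 152/6237 = 0.02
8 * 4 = 32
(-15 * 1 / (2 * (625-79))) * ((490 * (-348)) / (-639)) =-10150/2769 = -3.67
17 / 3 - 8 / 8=14/3 = 4.67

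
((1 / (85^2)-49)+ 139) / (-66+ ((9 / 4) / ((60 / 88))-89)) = -1300502/2192065 = -0.59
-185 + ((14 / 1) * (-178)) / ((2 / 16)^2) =-159673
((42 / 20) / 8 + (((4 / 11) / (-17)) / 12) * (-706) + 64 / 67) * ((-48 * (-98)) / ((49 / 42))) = 625447788/62645 = 9984.00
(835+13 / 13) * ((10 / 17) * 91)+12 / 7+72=5334092/119 = 44824.30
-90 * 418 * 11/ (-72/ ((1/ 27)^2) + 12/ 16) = 551760/69983 = 7.88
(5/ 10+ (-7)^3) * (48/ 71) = -16440/71 = -231.55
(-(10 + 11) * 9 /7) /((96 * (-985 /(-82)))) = -369/15760 = -0.02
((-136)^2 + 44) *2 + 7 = 37087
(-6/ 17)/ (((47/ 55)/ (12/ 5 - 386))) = 126588/799 = 158.43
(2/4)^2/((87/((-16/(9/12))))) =-16/261 = -0.06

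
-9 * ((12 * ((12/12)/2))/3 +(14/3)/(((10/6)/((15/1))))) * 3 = -1188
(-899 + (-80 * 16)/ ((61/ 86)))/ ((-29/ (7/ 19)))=34.35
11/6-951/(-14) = 1465/21 = 69.76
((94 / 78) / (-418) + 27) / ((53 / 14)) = 3080749/432003 = 7.13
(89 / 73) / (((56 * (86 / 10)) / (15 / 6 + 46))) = 43165/351568 = 0.12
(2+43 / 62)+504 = 31415/62 = 506.69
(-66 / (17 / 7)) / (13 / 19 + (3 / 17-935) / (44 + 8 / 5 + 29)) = 2.29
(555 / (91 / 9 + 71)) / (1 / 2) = 999/73 = 13.68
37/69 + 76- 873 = -796.46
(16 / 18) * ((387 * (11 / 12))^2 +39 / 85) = 57051103/510 = 111864.91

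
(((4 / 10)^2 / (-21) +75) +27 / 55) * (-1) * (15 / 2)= -217958/385 = -566.12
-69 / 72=-23/24 = -0.96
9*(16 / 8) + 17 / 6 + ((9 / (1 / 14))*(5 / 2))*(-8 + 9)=335.83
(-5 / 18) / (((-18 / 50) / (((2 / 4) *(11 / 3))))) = 1375/972 = 1.41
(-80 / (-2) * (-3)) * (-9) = 1080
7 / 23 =0.30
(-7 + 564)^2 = 310249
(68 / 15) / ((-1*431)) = -68/6465 = -0.01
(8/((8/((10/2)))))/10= 1/2 = 0.50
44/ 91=0.48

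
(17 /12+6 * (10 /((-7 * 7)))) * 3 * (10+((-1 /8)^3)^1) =578447/100352 = 5.76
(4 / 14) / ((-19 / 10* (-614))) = 10/40831 = 0.00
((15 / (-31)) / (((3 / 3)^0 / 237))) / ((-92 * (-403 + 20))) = -3555/1092316 = 0.00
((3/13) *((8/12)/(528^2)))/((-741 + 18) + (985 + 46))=1/558125568 = 0.00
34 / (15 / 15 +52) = 34/53 = 0.64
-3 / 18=-1/6 = -0.17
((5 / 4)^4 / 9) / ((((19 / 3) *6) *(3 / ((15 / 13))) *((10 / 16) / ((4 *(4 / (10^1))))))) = 125/17784 = 0.01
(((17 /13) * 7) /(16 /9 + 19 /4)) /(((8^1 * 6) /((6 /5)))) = 1071/30550 = 0.04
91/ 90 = 1.01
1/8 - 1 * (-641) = 5129/8 = 641.12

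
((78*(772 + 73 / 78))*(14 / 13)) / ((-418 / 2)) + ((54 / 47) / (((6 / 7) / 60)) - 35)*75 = 395389463/127699 = 3096.26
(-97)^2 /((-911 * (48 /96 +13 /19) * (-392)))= 178771/8035020 = 0.02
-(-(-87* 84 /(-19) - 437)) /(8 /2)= -995/76 = -13.09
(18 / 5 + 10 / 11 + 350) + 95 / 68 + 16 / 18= 356.80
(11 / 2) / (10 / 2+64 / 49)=539/618 = 0.87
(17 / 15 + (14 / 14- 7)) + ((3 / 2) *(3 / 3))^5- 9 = -3011/480 = -6.27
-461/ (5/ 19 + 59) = -8759/1126 = -7.78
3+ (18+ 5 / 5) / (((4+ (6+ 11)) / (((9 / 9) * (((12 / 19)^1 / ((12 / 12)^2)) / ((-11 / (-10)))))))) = 271/77 = 3.52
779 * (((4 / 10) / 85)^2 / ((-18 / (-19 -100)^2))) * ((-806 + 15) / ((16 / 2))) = 1341.92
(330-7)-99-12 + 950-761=401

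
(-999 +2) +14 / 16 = -996.12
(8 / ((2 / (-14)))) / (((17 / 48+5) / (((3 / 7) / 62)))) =-576/7967 = -0.07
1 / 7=0.14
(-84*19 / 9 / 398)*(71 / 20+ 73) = -203623/5970 = -34.11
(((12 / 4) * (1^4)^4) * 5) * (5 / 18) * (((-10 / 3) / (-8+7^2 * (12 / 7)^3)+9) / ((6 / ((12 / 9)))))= 563425/67716 = 8.32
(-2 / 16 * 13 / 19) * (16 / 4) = -13/38 = -0.34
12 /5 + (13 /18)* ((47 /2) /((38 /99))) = 35429/760 = 46.62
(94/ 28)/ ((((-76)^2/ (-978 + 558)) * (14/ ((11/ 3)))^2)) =-28435/1698144 = -0.02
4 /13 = 0.31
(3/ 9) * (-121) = -121/3 = -40.33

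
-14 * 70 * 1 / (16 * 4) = -245/16 = -15.31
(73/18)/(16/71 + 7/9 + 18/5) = 25915/29414 = 0.88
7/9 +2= 25/9 = 2.78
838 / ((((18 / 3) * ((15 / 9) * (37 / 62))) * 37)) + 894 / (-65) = -886172/88985 = -9.96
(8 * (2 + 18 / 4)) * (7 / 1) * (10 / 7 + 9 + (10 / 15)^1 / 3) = 34892/9 = 3876.89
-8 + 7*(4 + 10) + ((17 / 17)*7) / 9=90.78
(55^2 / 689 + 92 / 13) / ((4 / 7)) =55307/2756 = 20.07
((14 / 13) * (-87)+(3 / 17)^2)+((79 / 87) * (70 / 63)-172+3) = -769710464/2941731 = -261.65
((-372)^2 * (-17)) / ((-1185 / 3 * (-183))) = -784176/24095 = -32.55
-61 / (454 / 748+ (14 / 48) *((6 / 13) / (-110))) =-5931640/58901 = -100.71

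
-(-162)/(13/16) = 2592/13 = 199.38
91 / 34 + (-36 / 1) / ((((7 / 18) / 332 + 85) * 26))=597267649/224521414 = 2.66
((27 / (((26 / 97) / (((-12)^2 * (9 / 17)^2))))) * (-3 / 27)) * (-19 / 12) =2687094/3757 = 715.22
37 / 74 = 1/2 = 0.50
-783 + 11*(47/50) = -38633/50 = -772.66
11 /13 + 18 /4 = 139/26 = 5.35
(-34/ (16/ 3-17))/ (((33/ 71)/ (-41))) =-98974/385 = -257.08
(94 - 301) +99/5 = -936/5 = -187.20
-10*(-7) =70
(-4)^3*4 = -256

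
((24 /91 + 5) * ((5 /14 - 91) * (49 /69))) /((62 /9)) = -49.18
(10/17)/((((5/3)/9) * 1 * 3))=18/17 = 1.06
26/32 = 13/16 = 0.81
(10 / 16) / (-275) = -1/440 = 0.00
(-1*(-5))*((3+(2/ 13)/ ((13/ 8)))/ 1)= 2615/169 = 15.47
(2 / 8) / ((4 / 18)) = 9/8 = 1.12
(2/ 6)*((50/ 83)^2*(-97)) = -242500/20667 = -11.73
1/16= 0.06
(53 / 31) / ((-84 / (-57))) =1007/868 = 1.16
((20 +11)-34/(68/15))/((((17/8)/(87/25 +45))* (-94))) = -2424/425 = -5.70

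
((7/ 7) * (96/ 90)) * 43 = 45.87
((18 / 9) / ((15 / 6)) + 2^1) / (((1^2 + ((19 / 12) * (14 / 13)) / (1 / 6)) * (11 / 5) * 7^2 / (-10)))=-0.02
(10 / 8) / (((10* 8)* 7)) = 1/448 = 0.00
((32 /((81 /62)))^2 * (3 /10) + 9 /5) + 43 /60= 7982591/43740 = 182.50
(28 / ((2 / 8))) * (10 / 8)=140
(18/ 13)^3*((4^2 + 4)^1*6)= 699840/2197 = 318.54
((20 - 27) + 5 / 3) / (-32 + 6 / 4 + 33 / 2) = 8/21 = 0.38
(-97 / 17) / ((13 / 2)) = -194/221 = -0.88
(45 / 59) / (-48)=-15/944 = -0.02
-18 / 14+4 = 19/7 = 2.71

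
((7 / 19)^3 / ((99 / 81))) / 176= 3087/13279024 = 0.00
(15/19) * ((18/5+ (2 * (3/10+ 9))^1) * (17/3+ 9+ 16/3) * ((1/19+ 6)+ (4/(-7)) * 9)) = 805860/2527 = 318.90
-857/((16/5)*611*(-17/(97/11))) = 415645/1828112 = 0.23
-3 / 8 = -0.38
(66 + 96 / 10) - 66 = 9.60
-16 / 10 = -8/5 = -1.60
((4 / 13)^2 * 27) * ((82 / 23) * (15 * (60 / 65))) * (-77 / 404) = -122744160/5103631 = -24.05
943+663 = 1606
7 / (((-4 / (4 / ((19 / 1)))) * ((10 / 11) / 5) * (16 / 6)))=-231/304 = -0.76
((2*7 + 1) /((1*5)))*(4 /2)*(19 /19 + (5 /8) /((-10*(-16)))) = 771/128 = 6.02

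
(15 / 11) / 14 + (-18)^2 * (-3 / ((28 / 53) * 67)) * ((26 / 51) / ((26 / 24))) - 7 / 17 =-2321845/175406 = -13.24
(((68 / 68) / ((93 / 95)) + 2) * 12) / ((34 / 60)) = 63.98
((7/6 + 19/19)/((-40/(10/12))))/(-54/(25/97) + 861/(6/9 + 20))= 10075/37466064 = 0.00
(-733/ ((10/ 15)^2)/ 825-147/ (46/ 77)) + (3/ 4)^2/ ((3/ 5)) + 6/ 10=-246.53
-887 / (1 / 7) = -6209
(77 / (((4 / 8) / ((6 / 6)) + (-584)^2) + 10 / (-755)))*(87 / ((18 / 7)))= 2360281/308997177 = 0.01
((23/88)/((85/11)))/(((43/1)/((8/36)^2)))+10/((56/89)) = 131744797/8289540 = 15.89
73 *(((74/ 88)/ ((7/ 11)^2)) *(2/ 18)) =29711/1764 = 16.84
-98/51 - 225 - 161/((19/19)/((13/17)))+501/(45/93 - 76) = -42583613/119391 = -356.67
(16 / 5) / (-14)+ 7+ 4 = 10.77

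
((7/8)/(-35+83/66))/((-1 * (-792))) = -7/213792 = 0.00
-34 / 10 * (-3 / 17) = 3/5 = 0.60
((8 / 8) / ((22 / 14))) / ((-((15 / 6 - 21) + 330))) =-2/979 = 0.00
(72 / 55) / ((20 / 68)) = 1224/275 = 4.45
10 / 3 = 3.33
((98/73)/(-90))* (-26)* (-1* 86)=-109564/3285 = -33.35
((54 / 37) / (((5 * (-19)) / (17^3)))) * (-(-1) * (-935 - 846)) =472502862/3515 = 134424.71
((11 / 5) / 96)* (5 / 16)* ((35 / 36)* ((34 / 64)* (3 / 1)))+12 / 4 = 3.01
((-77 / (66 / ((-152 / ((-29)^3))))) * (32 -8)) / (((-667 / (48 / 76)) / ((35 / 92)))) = 23520/374151649 = 0.00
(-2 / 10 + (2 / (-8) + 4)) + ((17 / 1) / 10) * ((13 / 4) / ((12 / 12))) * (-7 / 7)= -79/40 = -1.98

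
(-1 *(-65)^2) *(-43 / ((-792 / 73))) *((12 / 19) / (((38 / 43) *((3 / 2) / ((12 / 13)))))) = -7364.65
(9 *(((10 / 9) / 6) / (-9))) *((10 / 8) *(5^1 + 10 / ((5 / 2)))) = -25/12 = -2.08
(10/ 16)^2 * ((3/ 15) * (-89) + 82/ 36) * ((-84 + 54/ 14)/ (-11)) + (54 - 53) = -116057/2688 = -43.18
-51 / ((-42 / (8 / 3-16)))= -340/21 = -16.19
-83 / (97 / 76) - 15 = -7763/97 = -80.03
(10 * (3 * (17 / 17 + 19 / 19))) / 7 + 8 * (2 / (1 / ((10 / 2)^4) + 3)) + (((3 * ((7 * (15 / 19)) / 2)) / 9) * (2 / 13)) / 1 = 14.04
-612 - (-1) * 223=-389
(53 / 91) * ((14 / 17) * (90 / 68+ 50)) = 92485/3757 = 24.62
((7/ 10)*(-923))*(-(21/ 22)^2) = 2849301/4840 = 588.70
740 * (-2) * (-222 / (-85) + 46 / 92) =-78292/17 = -4605.41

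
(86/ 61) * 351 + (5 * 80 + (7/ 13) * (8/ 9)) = 6389978/7137 = 895.33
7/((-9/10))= -70/9 = -7.78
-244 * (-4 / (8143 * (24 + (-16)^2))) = 122/285005 = 0.00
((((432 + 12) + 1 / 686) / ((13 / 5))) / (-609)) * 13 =-1522925/417774 = -3.65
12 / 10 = 6/5 = 1.20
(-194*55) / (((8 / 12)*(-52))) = 16005/52 = 307.79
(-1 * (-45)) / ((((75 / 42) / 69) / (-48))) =-83462.40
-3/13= -0.23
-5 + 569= 564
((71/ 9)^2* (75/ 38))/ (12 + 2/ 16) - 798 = -39205178/49761 = -787.87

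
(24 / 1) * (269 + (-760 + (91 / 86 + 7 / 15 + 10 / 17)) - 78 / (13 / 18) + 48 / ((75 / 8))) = -259548988/18275 = -14202.41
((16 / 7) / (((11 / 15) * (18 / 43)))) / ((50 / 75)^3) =1935/77 = 25.13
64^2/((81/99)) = 45056/9 = 5006.22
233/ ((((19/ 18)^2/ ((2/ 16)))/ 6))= 56619/361 = 156.84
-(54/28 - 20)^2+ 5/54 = -326.48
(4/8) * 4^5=512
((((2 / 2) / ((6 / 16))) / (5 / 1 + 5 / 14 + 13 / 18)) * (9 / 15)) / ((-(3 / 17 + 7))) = -4284/116815 = -0.04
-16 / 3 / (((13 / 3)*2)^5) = -81/742586 = 0.00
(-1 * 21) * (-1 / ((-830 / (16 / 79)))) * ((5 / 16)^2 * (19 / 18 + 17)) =-11375/1258944 = -0.01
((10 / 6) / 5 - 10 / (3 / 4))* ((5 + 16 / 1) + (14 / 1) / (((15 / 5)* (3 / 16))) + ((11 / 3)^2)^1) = -2314/3 = -771.33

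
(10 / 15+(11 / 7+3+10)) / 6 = 160/63 = 2.54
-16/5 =-3.20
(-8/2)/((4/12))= -12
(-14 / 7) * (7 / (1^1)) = -14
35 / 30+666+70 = 4423/6 = 737.17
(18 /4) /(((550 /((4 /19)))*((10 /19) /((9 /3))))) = 0.01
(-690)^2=476100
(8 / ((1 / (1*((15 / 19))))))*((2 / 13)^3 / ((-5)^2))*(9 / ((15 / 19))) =576/54925 = 0.01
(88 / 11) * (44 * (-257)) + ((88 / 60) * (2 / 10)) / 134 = -90464.00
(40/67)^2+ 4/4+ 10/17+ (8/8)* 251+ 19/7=136570709/534191 = 255.66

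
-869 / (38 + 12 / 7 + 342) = -6083/2672 = -2.28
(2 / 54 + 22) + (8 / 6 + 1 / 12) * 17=4981/108 = 46.12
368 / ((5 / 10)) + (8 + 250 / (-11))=721.27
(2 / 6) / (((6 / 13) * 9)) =13/162 = 0.08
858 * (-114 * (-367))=35897004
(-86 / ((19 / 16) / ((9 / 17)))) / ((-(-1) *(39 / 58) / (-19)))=239424/221 = 1083.37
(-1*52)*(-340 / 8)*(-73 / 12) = -80665/6 = -13444.17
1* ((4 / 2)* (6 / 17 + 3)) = 114/17 = 6.71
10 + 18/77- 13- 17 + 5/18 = -27011/1386 = -19.49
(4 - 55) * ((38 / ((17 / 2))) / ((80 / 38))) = -1083/10 = -108.30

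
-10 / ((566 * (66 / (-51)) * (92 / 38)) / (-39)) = -62985/286396 = -0.22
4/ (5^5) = 4/3125 = 0.00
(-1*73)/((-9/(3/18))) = 1.35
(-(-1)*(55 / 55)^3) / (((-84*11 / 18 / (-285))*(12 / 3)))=855/616 = 1.39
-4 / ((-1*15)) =4/15 = 0.27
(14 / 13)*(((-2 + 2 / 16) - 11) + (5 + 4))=-217/52 = -4.17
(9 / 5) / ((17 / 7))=63/85 = 0.74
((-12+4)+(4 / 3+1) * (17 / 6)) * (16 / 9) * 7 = -1400/81 = -17.28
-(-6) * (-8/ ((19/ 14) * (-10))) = 336/95 = 3.54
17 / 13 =1.31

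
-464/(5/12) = -5568/5 = -1113.60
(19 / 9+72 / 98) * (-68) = -85340/441 = -193.51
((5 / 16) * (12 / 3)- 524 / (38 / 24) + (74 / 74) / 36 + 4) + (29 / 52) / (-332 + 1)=-958532633/2943252 = -325.67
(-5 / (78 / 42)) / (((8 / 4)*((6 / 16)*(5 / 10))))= -280/39 = -7.18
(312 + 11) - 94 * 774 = -72433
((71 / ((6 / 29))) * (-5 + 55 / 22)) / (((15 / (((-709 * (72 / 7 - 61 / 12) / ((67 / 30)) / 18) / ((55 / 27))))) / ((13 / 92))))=360578257/990528 = 364.03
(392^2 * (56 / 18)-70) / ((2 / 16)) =34415696/9 = 3823966.22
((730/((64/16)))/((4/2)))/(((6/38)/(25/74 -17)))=-2850285/296 = -9629.34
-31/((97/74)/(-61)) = 139934/97 = 1442.62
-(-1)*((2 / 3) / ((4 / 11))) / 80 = 11/480 = 0.02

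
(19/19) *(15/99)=5/33 = 0.15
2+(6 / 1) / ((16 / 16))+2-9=1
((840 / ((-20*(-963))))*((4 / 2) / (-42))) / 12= -1/5778 = 0.00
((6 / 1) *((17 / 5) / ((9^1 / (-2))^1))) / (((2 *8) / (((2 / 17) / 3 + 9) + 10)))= -971/180 = -5.39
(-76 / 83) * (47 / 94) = -38/83 = -0.46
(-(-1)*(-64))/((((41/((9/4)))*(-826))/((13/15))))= 312/84665 = 0.00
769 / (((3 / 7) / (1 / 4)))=5383/12 = 448.58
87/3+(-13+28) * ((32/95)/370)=101983/3515 = 29.01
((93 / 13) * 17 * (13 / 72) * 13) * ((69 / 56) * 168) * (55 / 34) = 1529385/16 = 95586.56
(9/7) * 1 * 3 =27/7 = 3.86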